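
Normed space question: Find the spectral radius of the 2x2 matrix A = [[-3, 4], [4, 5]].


For a 2x2 matrix, eigenvalues satisfy lambda^2 - (trace)*lambda + det = 0
trace = -3 + 5 = 2
det = -3*5 - 4*4 = -31
discriminant = 2^2 - 4*(-31) = 128
spectral radius = max |eigenvalue| = 6.6569

6.6569


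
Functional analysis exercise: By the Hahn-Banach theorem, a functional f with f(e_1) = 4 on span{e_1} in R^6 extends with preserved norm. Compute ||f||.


The norm of f is given by ||f|| = sup_{||x||=1} |f(x)|.
On span{e_1}, ||e_1|| = 1, so ||f|| = |f(e_1)| / ||e_1||
= |4| / 1 = 4.0000

4.0000


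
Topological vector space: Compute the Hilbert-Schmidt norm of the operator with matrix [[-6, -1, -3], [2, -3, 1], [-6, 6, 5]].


The Hilbert-Schmidt norm is sqrt(sum of squares of all entries).
Sum of squares = (-6)^2 + (-1)^2 + (-3)^2 + 2^2 + (-3)^2 + 1^2 + (-6)^2 + 6^2 + 5^2
= 36 + 1 + 9 + 4 + 9 + 1 + 36 + 36 + 25 = 157
||T||_HS = sqrt(157) = 12.5300

12.5300


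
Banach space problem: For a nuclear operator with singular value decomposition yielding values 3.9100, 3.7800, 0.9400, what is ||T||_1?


The nuclear norm is the sum of all singular values.
||T||_1 = 3.9100 + 3.7800 + 0.9400
= 8.6300

8.6300


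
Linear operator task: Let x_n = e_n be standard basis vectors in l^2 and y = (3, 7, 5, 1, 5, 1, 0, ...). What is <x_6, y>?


x_6 = e_6 is the standard basis vector with 1 in position 6.
<x_6, y> = y_6 = 1
As n -> infinity, <x_n, y> -> 0, confirming weak convergence of (x_n) to 0.

1


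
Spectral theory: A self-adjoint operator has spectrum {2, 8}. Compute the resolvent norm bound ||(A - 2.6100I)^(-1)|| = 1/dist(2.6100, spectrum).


dist(2.6100, {2, 8}) = min(|2.6100 - 2|, |2.6100 - 8|)
= min(0.6100, 5.3900) = 0.6100
Resolvent bound = 1/0.6100 = 1.6393

1.6393


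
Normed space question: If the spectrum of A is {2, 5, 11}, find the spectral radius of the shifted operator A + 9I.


Spectrum of A + 9I = {11, 14, 20}
Spectral radius = max |lambda| over the shifted spectrum
= max(11, 14, 20) = 20

20


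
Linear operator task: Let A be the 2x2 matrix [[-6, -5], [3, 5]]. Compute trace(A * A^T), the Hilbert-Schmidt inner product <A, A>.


trace(A * A^T) = sum of squares of all entries
= (-6)^2 + (-5)^2 + 3^2 + 5^2
= 36 + 25 + 9 + 25
= 95

95


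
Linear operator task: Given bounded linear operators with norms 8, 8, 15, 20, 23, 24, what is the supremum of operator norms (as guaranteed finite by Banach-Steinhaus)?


By the Uniform Boundedness Principle, the supremum of norms is finite.
sup_k ||T_k|| = max(8, 8, 15, 20, 23, 24) = 24

24


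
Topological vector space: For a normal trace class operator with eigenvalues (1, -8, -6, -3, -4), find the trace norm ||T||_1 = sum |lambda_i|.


For a normal operator, singular values equal |eigenvalues|.
Trace norm = sum |lambda_i| = 1 + 8 + 6 + 3 + 4
= 22

22


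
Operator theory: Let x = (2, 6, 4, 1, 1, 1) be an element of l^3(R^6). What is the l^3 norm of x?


The l^3 norm = (sum |x_i|^3)^(1/3)
Sum of 3th powers = 8 + 216 + 64 + 1 + 1 + 1 = 291
||x||_3 = (291)^(1/3) = 6.6267

6.6267


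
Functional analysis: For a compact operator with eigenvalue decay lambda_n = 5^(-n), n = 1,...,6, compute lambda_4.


The eigenvalue formula gives lambda_4 = 1/5^4
= 1/625
= 0.0016

0.0016


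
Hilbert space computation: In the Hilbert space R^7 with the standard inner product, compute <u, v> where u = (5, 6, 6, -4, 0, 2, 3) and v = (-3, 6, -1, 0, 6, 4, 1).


Computing the standard inner product <u, v> = sum u_i * v_i
= 5*-3 + 6*6 + 6*-1 + -4*0 + 0*6 + 2*4 + 3*1
= -15 + 36 + -6 + 0 + 0 + 8 + 3
= 26

26


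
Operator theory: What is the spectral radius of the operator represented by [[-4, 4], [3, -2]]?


For a 2x2 matrix, eigenvalues satisfy lambda^2 - (trace)*lambda + det = 0
trace = -4 + -2 = -6
det = -4*-2 - 4*3 = -4
discriminant = (-6)^2 - 4*(-4) = 52
spectral radius = max |eigenvalue| = 6.6056

6.6056


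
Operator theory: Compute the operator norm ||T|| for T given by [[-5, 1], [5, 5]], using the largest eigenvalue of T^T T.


A^T A = [[50, 20], [20, 26]]
trace(A^T A) = 76, det(A^T A) = 900
discriminant = 76^2 - 4*900 = 2176
Largest eigenvalue of A^T A = (trace + sqrt(disc))/2 = 61.3238
||T|| = sqrt(61.3238) = 7.8310

7.8310


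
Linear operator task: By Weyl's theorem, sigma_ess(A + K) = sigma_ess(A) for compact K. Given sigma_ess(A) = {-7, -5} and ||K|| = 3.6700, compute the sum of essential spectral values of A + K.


By Weyl's theorem, the essential spectrum is invariant under compact perturbations.
sigma_ess(A + K) = sigma_ess(A) = {-7, -5}
Sum = -7 + -5 = -12

-12


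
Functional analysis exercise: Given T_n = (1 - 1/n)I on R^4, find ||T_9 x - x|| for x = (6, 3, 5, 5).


T_9 x - x = (1 - 1/9)x - x = -x/9
||x|| = sqrt(95) = 9.7468
||T_9 x - x|| = ||x||/9 = 9.7468/9 = 1.0830

1.0830


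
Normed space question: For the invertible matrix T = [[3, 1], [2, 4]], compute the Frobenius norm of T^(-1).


det(T) = 3*4 - 1*2 = 10
T^(-1) = (1/10) * [[4, -1], [-2, 3]] = [[0.4000, -0.1000], [-0.2000, 0.3000]]
||T^(-1)||_F^2 = 0.4000^2 + (-0.1000)^2 + (-0.2000)^2 + 0.3000^2 = 0.3000
||T^(-1)||_F = sqrt(0.3000) = 0.5477

0.5477


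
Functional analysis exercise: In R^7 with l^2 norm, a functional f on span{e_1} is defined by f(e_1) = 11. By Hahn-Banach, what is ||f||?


The norm of f is given by ||f|| = sup_{||x||=1} |f(x)|.
On span{e_1}, ||e_1|| = 1, so ||f|| = |f(e_1)| / ||e_1||
= |11| / 1 = 11.0000

11.0000


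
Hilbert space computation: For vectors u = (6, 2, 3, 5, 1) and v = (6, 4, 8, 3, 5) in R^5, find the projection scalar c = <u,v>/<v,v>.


Computing <u,v> = 6*6 + 2*4 + 3*8 + 5*3 + 1*5 = 88
Computing <v,v> = 6^2 + 4^2 + 8^2 + 3^2 + 5^2 = 150
Projection coefficient = 88/150 = 0.5867

0.5867


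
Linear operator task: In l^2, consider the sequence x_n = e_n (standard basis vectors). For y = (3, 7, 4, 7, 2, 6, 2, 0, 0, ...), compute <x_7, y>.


x_7 = e_7 is the standard basis vector with 1 in position 7.
<x_7, y> = y_7 = 2
As n -> infinity, <x_n, y> -> 0, confirming weak convergence of (x_n) to 0.

2


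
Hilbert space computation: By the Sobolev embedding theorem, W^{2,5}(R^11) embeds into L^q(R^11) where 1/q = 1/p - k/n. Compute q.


Using the Sobolev embedding formula: 1/q = 1/p - k/n
1/q = 1/5 - 2/11 = 1/55
q = 1/(1/55) = 55

55.0000


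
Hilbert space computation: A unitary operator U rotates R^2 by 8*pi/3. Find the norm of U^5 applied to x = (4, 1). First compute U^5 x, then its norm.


U is a rotation by theta = 8*pi/3
U^5 = rotation by 5*theta = 40*pi/3 = 4*pi/3 (mod 2*pi)
cos(4*pi/3) = -0.5000, sin(4*pi/3) = -0.8660
U^5 x = (-0.5000 * 4 - -0.8660 * 1, -0.8660 * 4 + -0.5000 * 1)
= (-1.1340, -3.9641)
||U^5 x|| = sqrt((-1.1340)^2 + (-3.9641)^2) = sqrt(17.0000) = 4.1231

4.1231


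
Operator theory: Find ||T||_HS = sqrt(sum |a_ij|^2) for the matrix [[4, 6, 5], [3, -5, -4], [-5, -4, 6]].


The Hilbert-Schmidt norm is sqrt(sum of squares of all entries).
Sum of squares = 4^2 + 6^2 + 5^2 + 3^2 + (-5)^2 + (-4)^2 + (-5)^2 + (-4)^2 + 6^2
= 16 + 36 + 25 + 9 + 25 + 16 + 25 + 16 + 36 = 204
||T||_HS = sqrt(204) = 14.2829

14.2829


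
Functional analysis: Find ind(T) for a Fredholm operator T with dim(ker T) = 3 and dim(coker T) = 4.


The Fredholm index is defined as ind(T) = dim(ker T) - dim(coker T)
= 3 - 4
= -1

-1


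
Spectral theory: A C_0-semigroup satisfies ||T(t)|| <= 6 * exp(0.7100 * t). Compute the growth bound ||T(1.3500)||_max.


||T(1.3500)|| <= 6 * exp(0.7100 * 1.3500)
= 6 * exp(0.9585)
= 6 * 2.6078
= 15.6467

15.6467


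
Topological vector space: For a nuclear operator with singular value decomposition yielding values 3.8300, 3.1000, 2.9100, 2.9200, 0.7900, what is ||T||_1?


The nuclear norm is the sum of all singular values.
||T||_1 = 3.8300 + 3.1000 + 2.9100 + 2.9200 + 0.7900
= 13.5500

13.5500


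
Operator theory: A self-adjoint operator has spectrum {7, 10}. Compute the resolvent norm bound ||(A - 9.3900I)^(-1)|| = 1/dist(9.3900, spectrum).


dist(9.3900, {7, 10}) = min(|9.3900 - 7|, |9.3900 - 10|)
= min(2.3900, 0.6100) = 0.6100
Resolvent bound = 1/0.6100 = 1.6393

1.6393


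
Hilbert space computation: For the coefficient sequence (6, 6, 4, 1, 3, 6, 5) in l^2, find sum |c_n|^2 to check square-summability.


sum |c_n|^2 = 6^2 + 6^2 + 4^2 + 1^2 + 3^2 + 6^2 + 5^2
= 36 + 36 + 16 + 1 + 9 + 36 + 25
= 159

159


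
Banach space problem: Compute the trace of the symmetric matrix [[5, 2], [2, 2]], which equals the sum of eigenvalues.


For a self-adjoint (symmetric) matrix, the eigenvalues are real.
The sum of eigenvalues equals the trace of the matrix.
trace = 5 + 2 = 7

7


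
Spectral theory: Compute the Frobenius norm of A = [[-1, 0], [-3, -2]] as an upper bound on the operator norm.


||A||_F^2 = sum a_ij^2
= (-1)^2 + 0^2 + (-3)^2 + (-2)^2
= 1 + 0 + 9 + 4 = 14
||A||_F = sqrt(14) = 3.7417

3.7417


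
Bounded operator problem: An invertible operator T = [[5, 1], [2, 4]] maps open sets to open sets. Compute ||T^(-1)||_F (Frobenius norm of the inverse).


det(T) = 5*4 - 1*2 = 18
T^(-1) = (1/18) * [[4, -1], [-2, 5]] = [[0.2222, -0.0556], [-0.1111, 0.2778]]
||T^(-1)||_F^2 = 0.2222^2 + (-0.0556)^2 + (-0.1111)^2 + 0.2778^2 = 0.1420
||T^(-1)||_F = sqrt(0.1420) = 0.3768

0.3768


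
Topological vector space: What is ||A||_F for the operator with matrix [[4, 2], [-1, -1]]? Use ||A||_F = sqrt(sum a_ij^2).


||A||_F^2 = sum a_ij^2
= 4^2 + 2^2 + (-1)^2 + (-1)^2
= 16 + 4 + 1 + 1 = 22
||A||_F = sqrt(22) = 4.6904

4.6904


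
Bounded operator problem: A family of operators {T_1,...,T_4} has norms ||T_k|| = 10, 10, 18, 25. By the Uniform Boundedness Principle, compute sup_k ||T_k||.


By the Uniform Boundedness Principle, the supremum of norms is finite.
sup_k ||T_k|| = max(10, 10, 18, 25) = 25

25


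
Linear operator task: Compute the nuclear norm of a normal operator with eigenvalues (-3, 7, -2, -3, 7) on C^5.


For a normal operator, singular values equal |eigenvalues|.
Trace norm = sum |lambda_i| = 3 + 7 + 2 + 3 + 7
= 22

22


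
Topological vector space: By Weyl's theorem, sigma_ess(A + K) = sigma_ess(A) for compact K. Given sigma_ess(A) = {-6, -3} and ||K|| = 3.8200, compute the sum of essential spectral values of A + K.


By Weyl's theorem, the essential spectrum is invariant under compact perturbations.
sigma_ess(A + K) = sigma_ess(A) = {-6, -3}
Sum = -6 + -3 = -9

-9


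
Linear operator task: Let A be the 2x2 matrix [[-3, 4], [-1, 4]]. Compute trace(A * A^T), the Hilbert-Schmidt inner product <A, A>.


trace(A * A^T) = sum of squares of all entries
= (-3)^2 + 4^2 + (-1)^2 + 4^2
= 9 + 16 + 1 + 16
= 42

42


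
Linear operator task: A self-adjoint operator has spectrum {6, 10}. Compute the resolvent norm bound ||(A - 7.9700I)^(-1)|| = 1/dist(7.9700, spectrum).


dist(7.9700, {6, 10}) = min(|7.9700 - 6|, |7.9700 - 10|)
= min(1.9700, 2.0300) = 1.9700
Resolvent bound = 1/1.9700 = 0.5076

0.5076


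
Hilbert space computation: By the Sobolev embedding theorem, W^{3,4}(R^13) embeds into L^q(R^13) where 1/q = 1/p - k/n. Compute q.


Using the Sobolev embedding formula: 1/q = 1/p - k/n
1/q = 1/4 - 3/13 = 1/52
q = 1/(1/52) = 52

52.0000


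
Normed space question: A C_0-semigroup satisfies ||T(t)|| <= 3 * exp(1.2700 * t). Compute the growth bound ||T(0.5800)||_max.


||T(0.5800)|| <= 3 * exp(1.2700 * 0.5800)
= 3 * exp(0.7366)
= 3 * 2.0888
= 6.2665

6.2665


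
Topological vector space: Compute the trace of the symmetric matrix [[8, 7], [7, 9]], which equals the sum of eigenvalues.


For a self-adjoint (symmetric) matrix, the eigenvalues are real.
The sum of eigenvalues equals the trace of the matrix.
trace = 8 + 9 = 17

17


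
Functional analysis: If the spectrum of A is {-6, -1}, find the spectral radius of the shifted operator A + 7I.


Spectrum of A + 7I = {1, 6}
Spectral radius = max |lambda| over the shifted spectrum
= max(1, 6) = 6

6


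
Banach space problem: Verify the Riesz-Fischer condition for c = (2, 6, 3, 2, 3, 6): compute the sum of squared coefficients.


sum |c_n|^2 = 2^2 + 6^2 + 3^2 + 2^2 + 3^2 + 6^2
= 4 + 36 + 9 + 4 + 9 + 36
= 98

98


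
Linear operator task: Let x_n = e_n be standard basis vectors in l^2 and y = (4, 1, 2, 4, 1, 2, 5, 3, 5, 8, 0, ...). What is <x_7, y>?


x_7 = e_7 is the standard basis vector with 1 in position 7.
<x_7, y> = y_7 = 5
As n -> infinity, <x_n, y> -> 0, confirming weak convergence of (x_n) to 0.

5


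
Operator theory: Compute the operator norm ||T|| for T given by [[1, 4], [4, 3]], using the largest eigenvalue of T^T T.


A^T A = [[17, 16], [16, 25]]
trace(A^T A) = 42, det(A^T A) = 169
discriminant = 42^2 - 4*169 = 1088
Largest eigenvalue of A^T A = (trace + sqrt(disc))/2 = 37.4924
||T|| = sqrt(37.4924) = 6.1231

6.1231


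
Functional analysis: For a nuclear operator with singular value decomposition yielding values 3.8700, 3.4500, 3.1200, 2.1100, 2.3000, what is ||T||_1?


The nuclear norm is the sum of all singular values.
||T||_1 = 3.8700 + 3.4500 + 3.1200 + 2.1100 + 2.3000
= 14.8500

14.8500


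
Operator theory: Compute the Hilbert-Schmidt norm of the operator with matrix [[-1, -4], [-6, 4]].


The Hilbert-Schmidt norm is sqrt(sum of squares of all entries).
Sum of squares = (-1)^2 + (-4)^2 + (-6)^2 + 4^2
= 1 + 16 + 36 + 16 = 69
||T||_HS = sqrt(69) = 8.3066

8.3066


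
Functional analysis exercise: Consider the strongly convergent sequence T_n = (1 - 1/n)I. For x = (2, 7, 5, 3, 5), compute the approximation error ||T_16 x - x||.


T_16 x - x = (1 - 1/16)x - x = -x/16
||x|| = sqrt(112) = 10.5830
||T_16 x - x|| = ||x||/16 = 10.5830/16 = 0.6614

0.6614


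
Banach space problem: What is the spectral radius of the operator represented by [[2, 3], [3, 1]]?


For a 2x2 matrix, eigenvalues satisfy lambda^2 - (trace)*lambda + det = 0
trace = 2 + 1 = 3
det = 2*1 - 3*3 = -7
discriminant = 3^2 - 4*(-7) = 37
spectral radius = max |eigenvalue| = 4.5414

4.5414


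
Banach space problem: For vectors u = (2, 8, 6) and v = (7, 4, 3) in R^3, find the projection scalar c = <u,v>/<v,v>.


Computing <u,v> = 2*7 + 8*4 + 6*3 = 64
Computing <v,v> = 7^2 + 4^2 + 3^2 = 74
Projection coefficient = 64/74 = 0.8649

0.8649


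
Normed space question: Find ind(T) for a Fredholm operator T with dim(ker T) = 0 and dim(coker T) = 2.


The Fredholm index is defined as ind(T) = dim(ker T) - dim(coker T)
= 0 - 2
= -2

-2


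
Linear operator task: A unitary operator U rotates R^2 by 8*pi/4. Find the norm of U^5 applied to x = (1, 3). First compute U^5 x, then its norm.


U is a rotation by theta = 8*pi/4
U^5 = rotation by 5*theta = 40*pi/4 = 0*pi/4 (mod 2*pi)
cos(0*pi/4) = 1.0000, sin(0*pi/4) = 0.0000
U^5 x = (1.0000 * 1 - 0.0000 * 3, 0.0000 * 1 + 1.0000 * 3)
= (1.0000, 3.0000)
||U^5 x|| = sqrt(1.0000^2 + 3.0000^2) = sqrt(10.0000) = 3.1623

3.1623


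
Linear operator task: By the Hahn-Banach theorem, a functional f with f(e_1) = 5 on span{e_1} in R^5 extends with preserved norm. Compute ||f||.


The norm of f is given by ||f|| = sup_{||x||=1} |f(x)|.
On span{e_1}, ||e_1|| = 1, so ||f|| = |f(e_1)| / ||e_1||
= |5| / 1 = 5.0000

5.0000


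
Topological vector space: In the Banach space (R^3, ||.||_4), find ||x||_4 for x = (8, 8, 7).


The l^4 norm = (sum |x_i|^4)^(1/4)
Sum of 4th powers = 4096 + 4096 + 2401 = 10593
||x||_4 = (10593)^(1/4) = 10.1451

10.1451


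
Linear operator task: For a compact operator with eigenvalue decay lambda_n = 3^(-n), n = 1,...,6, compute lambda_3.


The eigenvalue formula gives lambda_3 = 1/3^3
= 1/27
= 0.0370

0.0370


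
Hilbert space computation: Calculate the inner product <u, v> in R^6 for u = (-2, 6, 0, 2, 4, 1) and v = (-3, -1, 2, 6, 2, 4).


Computing the standard inner product <u, v> = sum u_i * v_i
= -2*-3 + 6*-1 + 0*2 + 2*6 + 4*2 + 1*4
= 6 + -6 + 0 + 12 + 8 + 4
= 24

24


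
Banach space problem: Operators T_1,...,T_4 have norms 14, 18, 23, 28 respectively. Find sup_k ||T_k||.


By the Uniform Boundedness Principle, the supremum of norms is finite.
sup_k ||T_k|| = max(14, 18, 23, 28) = 28

28


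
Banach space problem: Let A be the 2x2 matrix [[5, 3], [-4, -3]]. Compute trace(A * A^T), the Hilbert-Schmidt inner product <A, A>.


trace(A * A^T) = sum of squares of all entries
= 5^2 + 3^2 + (-4)^2 + (-3)^2
= 25 + 9 + 16 + 9
= 59

59


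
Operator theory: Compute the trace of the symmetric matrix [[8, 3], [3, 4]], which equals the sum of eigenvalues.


For a self-adjoint (symmetric) matrix, the eigenvalues are real.
The sum of eigenvalues equals the trace of the matrix.
trace = 8 + 4 = 12

12


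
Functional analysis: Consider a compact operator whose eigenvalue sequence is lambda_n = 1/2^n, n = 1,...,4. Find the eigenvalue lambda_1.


The eigenvalue formula gives lambda_1 = 1/2^1
= 1/2
= 0.5000

0.5000


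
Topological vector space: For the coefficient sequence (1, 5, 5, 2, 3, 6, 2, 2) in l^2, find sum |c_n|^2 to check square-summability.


sum |c_n|^2 = 1^2 + 5^2 + 5^2 + 2^2 + 3^2 + 6^2 + 2^2 + 2^2
= 1 + 25 + 25 + 4 + 9 + 36 + 4 + 4
= 108

108


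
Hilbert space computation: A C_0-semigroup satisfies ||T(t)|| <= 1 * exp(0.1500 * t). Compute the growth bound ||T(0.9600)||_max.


||T(0.9600)|| <= 1 * exp(0.1500 * 0.9600)
= 1 * exp(0.1440)
= 1 * 1.1549
= 1.1549

1.1549


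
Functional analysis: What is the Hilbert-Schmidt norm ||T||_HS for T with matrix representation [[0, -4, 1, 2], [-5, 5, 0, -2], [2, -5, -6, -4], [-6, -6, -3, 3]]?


The Hilbert-Schmidt norm is sqrt(sum of squares of all entries).
Sum of squares = 0^2 + (-4)^2 + 1^2 + 2^2 + (-5)^2 + 5^2 + 0^2 + (-2)^2 + 2^2 + (-5)^2 + (-6)^2 + (-4)^2 + (-6)^2 + (-6)^2 + (-3)^2 + 3^2
= 0 + 16 + 1 + 4 + 25 + 25 + 0 + 4 + 4 + 25 + 36 + 16 + 36 + 36 + 9 + 9 = 246
||T||_HS = sqrt(246) = 15.6844

15.6844


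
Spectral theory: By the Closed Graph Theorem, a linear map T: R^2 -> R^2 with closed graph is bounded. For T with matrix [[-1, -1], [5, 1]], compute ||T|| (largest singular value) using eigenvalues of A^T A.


A^T A = [[26, 6], [6, 2]]
trace(A^T A) = 28, det(A^T A) = 16
discriminant = 28^2 - 4*16 = 720
Largest eigenvalue of A^T A = (trace + sqrt(disc))/2 = 27.4164
||T|| = sqrt(27.4164) = 5.2361

5.2361


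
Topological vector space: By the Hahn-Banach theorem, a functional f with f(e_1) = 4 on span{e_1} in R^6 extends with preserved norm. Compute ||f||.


The norm of f is given by ||f|| = sup_{||x||=1} |f(x)|.
On span{e_1}, ||e_1|| = 1, so ||f|| = |f(e_1)| / ||e_1||
= |4| / 1 = 4.0000

4.0000


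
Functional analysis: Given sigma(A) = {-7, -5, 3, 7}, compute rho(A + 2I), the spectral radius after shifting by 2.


Spectrum of A + 2I = {-5, -3, 5, 9}
Spectral radius = max |lambda| over the shifted spectrum
= max(5, 3, 5, 9) = 9

9


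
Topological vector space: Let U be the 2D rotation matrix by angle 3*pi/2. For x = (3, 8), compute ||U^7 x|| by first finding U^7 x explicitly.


U is a rotation by theta = 3*pi/2
U^7 = rotation by 7*theta = 21*pi/2 = 1*pi/2 (mod 2*pi)
cos(1*pi/2) = 0.0000, sin(1*pi/2) = 1.0000
U^7 x = (0.0000 * 3 - 1.0000 * 8, 1.0000 * 3 + 0.0000 * 8)
= (-8.0000, 3.0000)
||U^7 x|| = sqrt((-8.0000)^2 + 3.0000^2) = sqrt(73.0000) = 8.5440

8.5440


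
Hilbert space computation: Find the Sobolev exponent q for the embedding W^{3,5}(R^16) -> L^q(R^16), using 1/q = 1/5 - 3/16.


Using the Sobolev embedding formula: 1/q = 1/p - k/n
1/q = 1/5 - 3/16 = 1/80
q = 1/(1/80) = 80

80.0000


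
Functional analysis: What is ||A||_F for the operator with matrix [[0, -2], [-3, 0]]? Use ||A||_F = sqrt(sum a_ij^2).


||A||_F^2 = sum a_ij^2
= 0^2 + (-2)^2 + (-3)^2 + 0^2
= 0 + 4 + 9 + 0 = 13
||A||_F = sqrt(13) = 3.6056

3.6056


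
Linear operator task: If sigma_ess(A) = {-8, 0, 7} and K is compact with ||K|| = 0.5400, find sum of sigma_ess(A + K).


By Weyl's theorem, the essential spectrum is invariant under compact perturbations.
sigma_ess(A + K) = sigma_ess(A) = {-8, 0, 7}
Sum = -8 + 0 + 7 = -1

-1


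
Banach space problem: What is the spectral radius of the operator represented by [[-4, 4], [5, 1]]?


For a 2x2 matrix, eigenvalues satisfy lambda^2 - (trace)*lambda + det = 0
trace = -4 + 1 = -3
det = -4*1 - 4*5 = -24
discriminant = (-3)^2 - 4*(-24) = 105
spectral radius = max |eigenvalue| = 6.6235

6.6235


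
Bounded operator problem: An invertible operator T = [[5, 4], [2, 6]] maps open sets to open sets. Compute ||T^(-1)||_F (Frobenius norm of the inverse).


det(T) = 5*6 - 4*2 = 22
T^(-1) = (1/22) * [[6, -4], [-2, 5]] = [[0.2727, -0.1818], [-0.0909, 0.2273]]
||T^(-1)||_F^2 = 0.2727^2 + (-0.1818)^2 + (-0.0909)^2 + 0.2273^2 = 0.1674
||T^(-1)||_F = sqrt(0.1674) = 0.4091

0.4091


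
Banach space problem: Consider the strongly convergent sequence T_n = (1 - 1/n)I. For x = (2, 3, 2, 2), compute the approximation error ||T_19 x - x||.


T_19 x - x = (1 - 1/19)x - x = -x/19
||x|| = sqrt(21) = 4.5826
||T_19 x - x|| = ||x||/19 = 4.5826/19 = 0.2412

0.2412


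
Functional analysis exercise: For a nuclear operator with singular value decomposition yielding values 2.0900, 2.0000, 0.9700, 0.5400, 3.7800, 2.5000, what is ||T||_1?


The nuclear norm is the sum of all singular values.
||T||_1 = 2.0900 + 2.0000 + 0.9700 + 0.5400 + 3.7800 + 2.5000
= 11.8800

11.8800


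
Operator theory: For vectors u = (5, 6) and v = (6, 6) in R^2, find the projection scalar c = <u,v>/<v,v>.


Computing <u,v> = 5*6 + 6*6 = 66
Computing <v,v> = 6^2 + 6^2 = 72
Projection coefficient = 66/72 = 0.9167

0.9167


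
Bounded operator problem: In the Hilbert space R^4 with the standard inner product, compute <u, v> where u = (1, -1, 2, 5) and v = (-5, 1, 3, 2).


Computing the standard inner product <u, v> = sum u_i * v_i
= 1*-5 + -1*1 + 2*3 + 5*2
= -5 + -1 + 6 + 10
= 10

10


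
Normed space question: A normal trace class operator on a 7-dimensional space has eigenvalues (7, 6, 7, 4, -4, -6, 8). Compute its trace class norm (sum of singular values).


For a normal operator, singular values equal |eigenvalues|.
Trace norm = sum |lambda_i| = 7 + 6 + 7 + 4 + 4 + 6 + 8
= 42

42


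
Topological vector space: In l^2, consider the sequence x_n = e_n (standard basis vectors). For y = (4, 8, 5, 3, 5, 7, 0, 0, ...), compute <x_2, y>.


x_2 = e_2 is the standard basis vector with 1 in position 2.
<x_2, y> = y_2 = 8
As n -> infinity, <x_n, y> -> 0, confirming weak convergence of (x_n) to 0.

8


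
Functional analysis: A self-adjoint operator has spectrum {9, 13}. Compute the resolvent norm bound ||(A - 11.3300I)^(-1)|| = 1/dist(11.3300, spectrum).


dist(11.3300, {9, 13}) = min(|11.3300 - 9|, |11.3300 - 13|)
= min(2.3300, 1.6700) = 1.6700
Resolvent bound = 1/1.6700 = 0.5988

0.5988


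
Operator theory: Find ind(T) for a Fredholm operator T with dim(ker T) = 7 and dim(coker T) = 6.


The Fredholm index is defined as ind(T) = dim(ker T) - dim(coker T)
= 7 - 6
= 1

1


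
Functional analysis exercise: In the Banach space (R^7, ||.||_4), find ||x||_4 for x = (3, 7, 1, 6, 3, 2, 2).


The l^4 norm = (sum |x_i|^4)^(1/4)
Sum of 4th powers = 81 + 2401 + 1 + 1296 + 81 + 16 + 16 = 3892
||x||_4 = (3892)^(1/4) = 7.8985

7.8985


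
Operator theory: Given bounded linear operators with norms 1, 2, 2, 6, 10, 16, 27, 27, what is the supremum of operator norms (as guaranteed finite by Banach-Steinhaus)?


By the Uniform Boundedness Principle, the supremum of norms is finite.
sup_k ||T_k|| = max(1, 2, 2, 6, 10, 16, 27, 27) = 27

27


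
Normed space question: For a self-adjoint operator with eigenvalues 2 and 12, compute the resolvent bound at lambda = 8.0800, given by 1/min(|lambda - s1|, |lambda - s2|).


dist(8.0800, {2, 12}) = min(|8.0800 - 2|, |8.0800 - 12|)
= min(6.0800, 3.9200) = 3.9200
Resolvent bound = 1/3.9200 = 0.2551

0.2551


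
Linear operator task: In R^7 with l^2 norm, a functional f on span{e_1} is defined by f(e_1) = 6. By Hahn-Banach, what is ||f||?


The norm of f is given by ||f|| = sup_{||x||=1} |f(x)|.
On span{e_1}, ||e_1|| = 1, so ||f|| = |f(e_1)| / ||e_1||
= |6| / 1 = 6.0000

6.0000


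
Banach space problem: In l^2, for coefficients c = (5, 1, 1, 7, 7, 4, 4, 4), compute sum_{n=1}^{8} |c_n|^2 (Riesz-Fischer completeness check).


sum |c_n|^2 = 5^2 + 1^2 + 1^2 + 7^2 + 7^2 + 4^2 + 4^2 + 4^2
= 25 + 1 + 1 + 49 + 49 + 16 + 16 + 16
= 173

173


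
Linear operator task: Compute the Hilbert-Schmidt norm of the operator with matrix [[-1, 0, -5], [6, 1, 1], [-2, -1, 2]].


The Hilbert-Schmidt norm is sqrt(sum of squares of all entries).
Sum of squares = (-1)^2 + 0^2 + (-5)^2 + 6^2 + 1^2 + 1^2 + (-2)^2 + (-1)^2 + 2^2
= 1 + 0 + 25 + 36 + 1 + 1 + 4 + 1 + 4 = 73
||T||_HS = sqrt(73) = 8.5440

8.5440


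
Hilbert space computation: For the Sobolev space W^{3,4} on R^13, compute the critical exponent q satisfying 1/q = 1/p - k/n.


Using the Sobolev embedding formula: 1/q = 1/p - k/n
1/q = 1/4 - 3/13 = 1/52
q = 1/(1/52) = 52

52.0000


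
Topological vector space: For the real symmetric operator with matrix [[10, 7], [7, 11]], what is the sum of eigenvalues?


For a self-adjoint (symmetric) matrix, the eigenvalues are real.
The sum of eigenvalues equals the trace of the matrix.
trace = 10 + 11 = 21

21


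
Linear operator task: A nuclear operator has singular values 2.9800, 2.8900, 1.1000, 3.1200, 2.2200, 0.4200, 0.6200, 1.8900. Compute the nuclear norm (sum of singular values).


The nuclear norm is the sum of all singular values.
||T||_1 = 2.9800 + 2.8900 + 1.1000 + 3.1200 + 2.2200 + 0.4200 + 0.6200 + 1.8900
= 15.2400

15.2400


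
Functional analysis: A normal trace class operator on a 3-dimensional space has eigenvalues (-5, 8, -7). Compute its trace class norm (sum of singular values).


For a normal operator, singular values equal |eigenvalues|.
Trace norm = sum |lambda_i| = 5 + 8 + 7
= 20

20


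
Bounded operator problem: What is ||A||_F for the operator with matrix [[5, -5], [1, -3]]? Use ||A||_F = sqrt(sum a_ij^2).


||A||_F^2 = sum a_ij^2
= 5^2 + (-5)^2 + 1^2 + (-3)^2
= 25 + 25 + 1 + 9 = 60
||A||_F = sqrt(60) = 7.7460

7.7460


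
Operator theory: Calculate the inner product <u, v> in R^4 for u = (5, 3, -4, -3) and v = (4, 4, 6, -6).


Computing the standard inner product <u, v> = sum u_i * v_i
= 5*4 + 3*4 + -4*6 + -3*-6
= 20 + 12 + -24 + 18
= 26

26


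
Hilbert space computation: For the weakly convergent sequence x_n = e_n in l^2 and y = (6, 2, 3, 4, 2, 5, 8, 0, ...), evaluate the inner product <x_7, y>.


x_7 = e_7 is the standard basis vector with 1 in position 7.
<x_7, y> = y_7 = 8
As n -> infinity, <x_n, y> -> 0, confirming weak convergence of (x_n) to 0.

8


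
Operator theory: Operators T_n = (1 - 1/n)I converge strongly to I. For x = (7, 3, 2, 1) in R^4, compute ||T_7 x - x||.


T_7 x - x = (1 - 1/7)x - x = -x/7
||x|| = sqrt(63) = 7.9373
||T_7 x - x|| = ||x||/7 = 7.9373/7 = 1.1339

1.1339


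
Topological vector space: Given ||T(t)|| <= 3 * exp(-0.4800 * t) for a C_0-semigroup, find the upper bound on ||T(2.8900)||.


||T(2.8900)|| <= 3 * exp(-0.4800 * 2.8900)
= 3 * exp(-1.3872)
= 3 * 0.2498
= 0.7493

0.7493


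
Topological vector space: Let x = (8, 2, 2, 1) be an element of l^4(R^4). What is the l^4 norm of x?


The l^4 norm = (sum |x_i|^4)^(1/4)
Sum of 4th powers = 4096 + 16 + 16 + 1 = 4129
||x||_4 = (4129)^(1/4) = 8.0161

8.0161


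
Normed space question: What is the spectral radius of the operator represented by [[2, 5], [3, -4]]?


For a 2x2 matrix, eigenvalues satisfy lambda^2 - (trace)*lambda + det = 0
trace = 2 + -4 = -2
det = 2*-4 - 5*3 = -23
discriminant = (-2)^2 - 4*(-23) = 96
spectral radius = max |eigenvalue| = 5.8990

5.8990


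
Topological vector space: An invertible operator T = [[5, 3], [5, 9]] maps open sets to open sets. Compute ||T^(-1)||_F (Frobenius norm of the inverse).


det(T) = 5*9 - 3*5 = 30
T^(-1) = (1/30) * [[9, -3], [-5, 5]] = [[0.3000, -0.1000], [-0.1667, 0.1667]]
||T^(-1)||_F^2 = 0.3000^2 + (-0.1000)^2 + (-0.1667)^2 + 0.1667^2 = 0.1556
||T^(-1)||_F = sqrt(0.1556) = 0.3944

0.3944


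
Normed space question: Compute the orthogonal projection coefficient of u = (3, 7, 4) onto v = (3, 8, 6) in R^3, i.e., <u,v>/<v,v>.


Computing <u,v> = 3*3 + 7*8 + 4*6 = 89
Computing <v,v> = 3^2 + 8^2 + 6^2 = 109
Projection coefficient = 89/109 = 0.8165

0.8165


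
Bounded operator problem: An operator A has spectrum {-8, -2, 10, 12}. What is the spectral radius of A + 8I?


Spectrum of A + 8I = {0, 6, 18, 20}
Spectral radius = max |lambda| over the shifted spectrum
= max(0, 6, 18, 20) = 20

20


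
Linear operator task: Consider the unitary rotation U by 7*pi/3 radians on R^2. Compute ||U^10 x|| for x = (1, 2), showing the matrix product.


U is a rotation by theta = 7*pi/3
U^10 = rotation by 10*theta = 70*pi/3 = 4*pi/3 (mod 2*pi)
cos(4*pi/3) = -0.5000, sin(4*pi/3) = -0.8660
U^10 x = (-0.5000 * 1 - -0.8660 * 2, -0.8660 * 1 + -0.5000 * 2)
= (1.2321, -1.8660)
||U^10 x|| = sqrt(1.2321^2 + (-1.8660)^2) = sqrt(5.0000) = 2.2361

2.2361


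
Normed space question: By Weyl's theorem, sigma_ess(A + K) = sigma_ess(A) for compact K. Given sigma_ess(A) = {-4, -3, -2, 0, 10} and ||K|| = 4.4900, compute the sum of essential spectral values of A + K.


By Weyl's theorem, the essential spectrum is invariant under compact perturbations.
sigma_ess(A + K) = sigma_ess(A) = {-4, -3, -2, 0, 10}
Sum = -4 + -3 + -2 + 0 + 10 = 1

1


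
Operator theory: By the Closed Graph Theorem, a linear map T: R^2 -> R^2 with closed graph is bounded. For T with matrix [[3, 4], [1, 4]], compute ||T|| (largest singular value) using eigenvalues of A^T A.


A^T A = [[10, 16], [16, 32]]
trace(A^T A) = 42, det(A^T A) = 64
discriminant = 42^2 - 4*64 = 1508
Largest eigenvalue of A^T A = (trace + sqrt(disc))/2 = 40.4165
||T|| = sqrt(40.4165) = 6.3574

6.3574


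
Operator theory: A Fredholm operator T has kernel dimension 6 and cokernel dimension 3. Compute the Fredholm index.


The Fredholm index is defined as ind(T) = dim(ker T) - dim(coker T)
= 6 - 3
= 3

3


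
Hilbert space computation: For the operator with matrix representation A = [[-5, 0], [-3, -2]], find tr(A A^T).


trace(A * A^T) = sum of squares of all entries
= (-5)^2 + 0^2 + (-3)^2 + (-2)^2
= 25 + 0 + 9 + 4
= 38

38


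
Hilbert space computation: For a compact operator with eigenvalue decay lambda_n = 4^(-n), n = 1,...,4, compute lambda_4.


The eigenvalue formula gives lambda_4 = 1/4^4
= 1/256
= 0.0039

0.0039


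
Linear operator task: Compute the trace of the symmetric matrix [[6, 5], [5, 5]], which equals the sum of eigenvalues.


For a self-adjoint (symmetric) matrix, the eigenvalues are real.
The sum of eigenvalues equals the trace of the matrix.
trace = 6 + 5 = 11

11


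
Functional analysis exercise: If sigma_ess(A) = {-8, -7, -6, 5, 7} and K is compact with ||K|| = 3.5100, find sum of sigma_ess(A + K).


By Weyl's theorem, the essential spectrum is invariant under compact perturbations.
sigma_ess(A + K) = sigma_ess(A) = {-8, -7, -6, 5, 7}
Sum = -8 + -7 + -6 + 5 + 7 = -9

-9


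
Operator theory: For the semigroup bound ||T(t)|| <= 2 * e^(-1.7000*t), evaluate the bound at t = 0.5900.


||T(0.5900)|| <= 2 * exp(-1.7000 * 0.5900)
= 2 * exp(-1.0030)
= 2 * 0.3668
= 0.7336

0.7336


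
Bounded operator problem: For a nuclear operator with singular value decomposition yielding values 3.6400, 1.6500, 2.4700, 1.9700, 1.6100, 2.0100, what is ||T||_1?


The nuclear norm is the sum of all singular values.
||T||_1 = 3.6400 + 1.6500 + 2.4700 + 1.9700 + 1.6100 + 2.0100
= 13.3500

13.3500


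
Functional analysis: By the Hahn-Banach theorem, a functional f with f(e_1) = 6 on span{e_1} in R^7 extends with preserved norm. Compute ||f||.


The norm of f is given by ||f|| = sup_{||x||=1} |f(x)|.
On span{e_1}, ||e_1|| = 1, so ||f|| = |f(e_1)| / ||e_1||
= |6| / 1 = 6.0000

6.0000


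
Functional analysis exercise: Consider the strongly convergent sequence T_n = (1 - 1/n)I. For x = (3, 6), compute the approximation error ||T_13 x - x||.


T_13 x - x = (1 - 1/13)x - x = -x/13
||x|| = sqrt(45) = 6.7082
||T_13 x - x|| = ||x||/13 = 6.7082/13 = 0.5160

0.5160


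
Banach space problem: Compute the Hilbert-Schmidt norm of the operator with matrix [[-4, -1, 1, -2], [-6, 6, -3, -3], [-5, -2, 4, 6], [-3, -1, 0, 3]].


The Hilbert-Schmidt norm is sqrt(sum of squares of all entries).
Sum of squares = (-4)^2 + (-1)^2 + 1^2 + (-2)^2 + (-6)^2 + 6^2 + (-3)^2 + (-3)^2 + (-5)^2 + (-2)^2 + 4^2 + 6^2 + (-3)^2 + (-1)^2 + 0^2 + 3^2
= 16 + 1 + 1 + 4 + 36 + 36 + 9 + 9 + 25 + 4 + 16 + 36 + 9 + 1 + 0 + 9 = 212
||T||_HS = sqrt(212) = 14.5602

14.5602


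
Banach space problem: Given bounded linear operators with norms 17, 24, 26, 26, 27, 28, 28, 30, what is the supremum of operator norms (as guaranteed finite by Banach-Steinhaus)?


By the Uniform Boundedness Principle, the supremum of norms is finite.
sup_k ||T_k|| = max(17, 24, 26, 26, 27, 28, 28, 30) = 30

30


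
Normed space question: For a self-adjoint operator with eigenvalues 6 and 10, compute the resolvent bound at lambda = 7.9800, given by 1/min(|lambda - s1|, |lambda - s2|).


dist(7.9800, {6, 10}) = min(|7.9800 - 6|, |7.9800 - 10|)
= min(1.9800, 2.0200) = 1.9800
Resolvent bound = 1/1.9800 = 0.5051

0.5051


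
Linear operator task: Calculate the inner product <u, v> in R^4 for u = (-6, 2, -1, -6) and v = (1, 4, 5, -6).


Computing the standard inner product <u, v> = sum u_i * v_i
= -6*1 + 2*4 + -1*5 + -6*-6
= -6 + 8 + -5 + 36
= 33

33


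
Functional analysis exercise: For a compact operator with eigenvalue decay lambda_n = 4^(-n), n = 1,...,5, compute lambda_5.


The eigenvalue formula gives lambda_5 = 1/4^5
= 1/1024
= 9.7656e-04

9.7656e-04


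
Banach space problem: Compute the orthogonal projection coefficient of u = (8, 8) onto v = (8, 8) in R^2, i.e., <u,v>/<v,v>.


Computing <u,v> = 8*8 + 8*8 = 128
Computing <v,v> = 8^2 + 8^2 = 128
Projection coefficient = 128/128 = 1.0000

1.0000


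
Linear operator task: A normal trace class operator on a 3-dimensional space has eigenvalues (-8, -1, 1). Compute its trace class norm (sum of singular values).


For a normal operator, singular values equal |eigenvalues|.
Trace norm = sum |lambda_i| = 8 + 1 + 1
= 10

10


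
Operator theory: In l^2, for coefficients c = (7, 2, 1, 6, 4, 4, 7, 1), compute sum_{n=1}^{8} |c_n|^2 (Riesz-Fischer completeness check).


sum |c_n|^2 = 7^2 + 2^2 + 1^2 + 6^2 + 4^2 + 4^2 + 7^2 + 1^2
= 49 + 4 + 1 + 36 + 16 + 16 + 49 + 1
= 172

172


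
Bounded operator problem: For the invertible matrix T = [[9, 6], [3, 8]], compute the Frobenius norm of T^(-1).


det(T) = 9*8 - 6*3 = 54
T^(-1) = (1/54) * [[8, -6], [-3, 9]] = [[0.1481, -0.1111], [-0.0556, 0.1667]]
||T^(-1)||_F^2 = 0.1481^2 + (-0.1111)^2 + (-0.0556)^2 + 0.1667^2 = 0.0652
||T^(-1)||_F = sqrt(0.0652) = 0.2553

0.2553


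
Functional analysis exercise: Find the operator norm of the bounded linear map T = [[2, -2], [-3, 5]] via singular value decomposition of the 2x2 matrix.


A^T A = [[13, -19], [-19, 29]]
trace(A^T A) = 42, det(A^T A) = 16
discriminant = 42^2 - 4*16 = 1700
Largest eigenvalue of A^T A = (trace + sqrt(disc))/2 = 41.6155
||T|| = sqrt(41.6155) = 6.4510

6.4510


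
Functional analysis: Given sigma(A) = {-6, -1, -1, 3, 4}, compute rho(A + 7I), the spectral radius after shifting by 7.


Spectrum of A + 7I = {1, 6, 6, 10, 11}
Spectral radius = max |lambda| over the shifted spectrum
= max(1, 6, 6, 10, 11) = 11

11


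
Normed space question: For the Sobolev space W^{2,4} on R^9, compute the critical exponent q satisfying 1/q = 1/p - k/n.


Using the Sobolev embedding formula: 1/q = 1/p - k/n
1/q = 1/4 - 2/9 = 1/36
q = 1/(1/36) = 36

36.0000


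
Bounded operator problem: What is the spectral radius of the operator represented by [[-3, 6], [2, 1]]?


For a 2x2 matrix, eigenvalues satisfy lambda^2 - (trace)*lambda + det = 0
trace = -3 + 1 = -2
det = -3*1 - 6*2 = -15
discriminant = (-2)^2 - 4*(-15) = 64
spectral radius = max |eigenvalue| = 5.0000

5.0000


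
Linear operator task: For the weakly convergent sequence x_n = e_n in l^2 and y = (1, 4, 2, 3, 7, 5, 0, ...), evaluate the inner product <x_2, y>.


x_2 = e_2 is the standard basis vector with 1 in position 2.
<x_2, y> = y_2 = 4
As n -> infinity, <x_n, y> -> 0, confirming weak convergence of (x_n) to 0.

4


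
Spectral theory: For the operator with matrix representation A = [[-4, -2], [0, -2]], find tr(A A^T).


trace(A * A^T) = sum of squares of all entries
= (-4)^2 + (-2)^2 + 0^2 + (-2)^2
= 16 + 4 + 0 + 4
= 24

24


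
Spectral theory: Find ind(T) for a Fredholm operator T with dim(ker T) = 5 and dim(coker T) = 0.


The Fredholm index is defined as ind(T) = dim(ker T) - dim(coker T)
= 5 - 0
= 5

5


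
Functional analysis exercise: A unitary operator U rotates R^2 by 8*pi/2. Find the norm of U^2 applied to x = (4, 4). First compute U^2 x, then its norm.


U is a rotation by theta = 8*pi/2
U^2 = rotation by 2*theta = 16*pi/2 = 0*pi/2 (mod 2*pi)
cos(0*pi/2) = 1.0000, sin(0*pi/2) = 0.0000
U^2 x = (1.0000 * 4 - 0.0000 * 4, 0.0000 * 4 + 1.0000 * 4)
= (4.0000, 4.0000)
||U^2 x|| = sqrt(4.0000^2 + 4.0000^2) = sqrt(32.0000) = 5.6569

5.6569


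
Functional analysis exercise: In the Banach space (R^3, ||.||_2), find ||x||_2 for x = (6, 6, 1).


The l^2 norm = (sum |x_i|^2)^(1/2)
Sum of 2th powers = 36 + 36 + 1 = 73
||x||_2 = (73)^(1/2) = 8.5440

8.5440


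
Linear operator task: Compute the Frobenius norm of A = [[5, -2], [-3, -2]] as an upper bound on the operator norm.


||A||_F^2 = sum a_ij^2
= 5^2 + (-2)^2 + (-3)^2 + (-2)^2
= 25 + 4 + 9 + 4 = 42
||A||_F = sqrt(42) = 6.4807

6.4807


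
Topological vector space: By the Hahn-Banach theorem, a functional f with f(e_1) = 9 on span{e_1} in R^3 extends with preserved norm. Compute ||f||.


The norm of f is given by ||f|| = sup_{||x||=1} |f(x)|.
On span{e_1}, ||e_1|| = 1, so ||f|| = |f(e_1)| / ||e_1||
= |9| / 1 = 9.0000

9.0000


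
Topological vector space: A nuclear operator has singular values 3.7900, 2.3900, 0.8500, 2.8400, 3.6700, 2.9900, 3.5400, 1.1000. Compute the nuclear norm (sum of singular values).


The nuclear norm is the sum of all singular values.
||T||_1 = 3.7900 + 2.3900 + 0.8500 + 2.8400 + 3.6700 + 2.9900 + 3.5400 + 1.1000
= 21.1700

21.1700


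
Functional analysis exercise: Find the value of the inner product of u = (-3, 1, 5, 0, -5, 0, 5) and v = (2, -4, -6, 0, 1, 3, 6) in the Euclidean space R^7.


Computing the standard inner product <u, v> = sum u_i * v_i
= -3*2 + 1*-4 + 5*-6 + 0*0 + -5*1 + 0*3 + 5*6
= -6 + -4 + -30 + 0 + -5 + 0 + 30
= -15

-15


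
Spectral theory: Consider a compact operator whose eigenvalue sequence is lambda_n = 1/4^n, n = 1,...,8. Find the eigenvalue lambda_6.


The eigenvalue formula gives lambda_6 = 1/4^6
= 1/4096
= 2.4414e-04

2.4414e-04


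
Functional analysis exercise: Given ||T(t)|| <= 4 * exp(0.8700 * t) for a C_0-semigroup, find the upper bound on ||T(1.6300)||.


||T(1.6300)|| <= 4 * exp(0.8700 * 1.6300)
= 4 * exp(1.4181)
= 4 * 4.1293
= 16.5171

16.5171


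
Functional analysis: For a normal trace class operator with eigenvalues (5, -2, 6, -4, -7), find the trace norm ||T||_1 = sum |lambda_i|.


For a normal operator, singular values equal |eigenvalues|.
Trace norm = sum |lambda_i| = 5 + 2 + 6 + 4 + 7
= 24

24


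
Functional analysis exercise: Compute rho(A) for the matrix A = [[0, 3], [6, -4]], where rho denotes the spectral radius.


For a 2x2 matrix, eigenvalues satisfy lambda^2 - (trace)*lambda + det = 0
trace = 0 + -4 = -4
det = 0*-4 - 3*6 = -18
discriminant = (-4)^2 - 4*(-18) = 88
spectral radius = max |eigenvalue| = 6.6904

6.6904


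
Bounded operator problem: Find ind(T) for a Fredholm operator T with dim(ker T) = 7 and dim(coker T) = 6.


The Fredholm index is defined as ind(T) = dim(ker T) - dim(coker T)
= 7 - 6
= 1

1
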